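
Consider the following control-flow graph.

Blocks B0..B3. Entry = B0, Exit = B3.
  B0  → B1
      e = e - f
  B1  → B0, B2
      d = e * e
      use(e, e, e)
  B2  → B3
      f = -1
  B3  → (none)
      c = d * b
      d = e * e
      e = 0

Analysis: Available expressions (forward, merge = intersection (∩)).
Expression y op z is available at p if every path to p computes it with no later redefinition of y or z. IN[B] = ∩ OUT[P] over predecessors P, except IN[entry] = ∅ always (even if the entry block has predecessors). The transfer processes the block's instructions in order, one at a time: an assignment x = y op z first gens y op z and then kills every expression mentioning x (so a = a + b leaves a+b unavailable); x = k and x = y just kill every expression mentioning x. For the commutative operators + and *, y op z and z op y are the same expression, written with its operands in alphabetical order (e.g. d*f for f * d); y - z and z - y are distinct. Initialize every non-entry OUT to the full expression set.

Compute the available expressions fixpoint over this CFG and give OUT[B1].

Answer: {e*e}

Derivation:
Fixpoint table:
  B0:  IN={}  OUT={}
  B1:  IN={}  OUT={e*e}
  B2:  IN={e*e}  OUT={e*e}
  B3:  IN={e*e}  OUT={}

Merge at B1: IN[B1] = OUT[B0] = {}
Applying B1's transfer function to that IN value gives OUT[B1] (row B1 above).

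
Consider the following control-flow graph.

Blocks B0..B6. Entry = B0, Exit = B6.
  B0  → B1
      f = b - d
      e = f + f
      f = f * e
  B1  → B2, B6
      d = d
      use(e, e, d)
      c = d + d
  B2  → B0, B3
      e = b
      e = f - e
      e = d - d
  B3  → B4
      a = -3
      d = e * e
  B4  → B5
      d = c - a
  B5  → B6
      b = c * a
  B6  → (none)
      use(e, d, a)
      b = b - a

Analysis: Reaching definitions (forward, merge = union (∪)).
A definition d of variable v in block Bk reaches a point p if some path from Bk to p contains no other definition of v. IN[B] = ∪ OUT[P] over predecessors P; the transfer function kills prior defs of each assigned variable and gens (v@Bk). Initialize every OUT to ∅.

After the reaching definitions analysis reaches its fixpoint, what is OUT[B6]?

Fixpoint table:
  B0: | IN={c@B1, d@B1, e@B2, f@B0} | OUT={c@B1, d@B1, e@B0, f@B0}
  B1: | IN={c@B1, d@B1, e@B0, f@B0} | OUT={c@B1, d@B1, e@B0, f@B0}
  B2: | IN={c@B1, d@B1, e@B0, f@B0} | OUT={c@B1, d@B1, e@B2, f@B0}
  B3: | IN={c@B1, d@B1, e@B2, f@B0} | OUT={a@B3, c@B1, d@B3, e@B2, f@B0}
  B4: | IN={a@B3, c@B1, d@B3, e@B2, f@B0} | OUT={a@B3, c@B1, d@B4, e@B2, f@B0}
  B5: | IN={a@B3, c@B1, d@B4, e@B2, f@B0} | OUT={a@B3, b@B5, c@B1, d@B4, e@B2, f@B0}
  B6: | IN={a@B3, b@B5, c@B1, d@B1, d@B4, e@B0, e@B2, f@B0} | OUT={a@B3, b@B6, c@B1, d@B1, d@B4, e@B0, e@B2, f@B0}

Merge at B6: IN[B6] = OUT[B1] ⊔ OUT[B5] = {a@B3, b@B5, c@B1, d@B1, d@B4, e@B0, e@B2, f@B0}
Applying B6's transfer function to that IN value gives OUT[B6] (row B6 above).

Answer: {a@B3, b@B6, c@B1, d@B1, d@B4, e@B0, e@B2, f@B0}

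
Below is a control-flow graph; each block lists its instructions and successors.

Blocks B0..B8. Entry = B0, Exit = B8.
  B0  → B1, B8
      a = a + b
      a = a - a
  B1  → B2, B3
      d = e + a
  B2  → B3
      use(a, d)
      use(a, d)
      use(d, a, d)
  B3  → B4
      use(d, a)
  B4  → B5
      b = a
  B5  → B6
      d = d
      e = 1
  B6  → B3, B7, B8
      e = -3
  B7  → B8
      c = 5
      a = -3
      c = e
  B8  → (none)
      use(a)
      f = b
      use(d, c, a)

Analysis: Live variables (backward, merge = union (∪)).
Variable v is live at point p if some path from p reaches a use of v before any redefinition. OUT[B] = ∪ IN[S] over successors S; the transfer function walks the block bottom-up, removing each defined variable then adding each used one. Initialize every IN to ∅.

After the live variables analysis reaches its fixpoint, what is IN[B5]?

Per-block solution:
  B0:   IN={a, b, c, d, e}   OUT={a, b, c, d, e}
  B1:   IN={a, c, e}   OUT={a, c, d}
  B2:   IN={a, c, d}   OUT={a, c, d}
  B3:   IN={a, c, d}   OUT={a, c, d}
  B4:   IN={a, c, d}   OUT={a, b, c, d}
  B5:   IN={a, b, c, d}   OUT={a, b, c, d}
  B6:   IN={a, b, c, d}   OUT={a, b, c, d, e}
  B7:   IN={b, d, e}   OUT={a, b, c, d}
  B8:   IN={a, b, c, d}   OUT={}

Merge at B5: OUT[B5] = IN[B6] = {a, b, c, d}
Applying B5's transfer function to that OUT value gives IN[B5] (row B5 above).

Answer: {a, b, c, d}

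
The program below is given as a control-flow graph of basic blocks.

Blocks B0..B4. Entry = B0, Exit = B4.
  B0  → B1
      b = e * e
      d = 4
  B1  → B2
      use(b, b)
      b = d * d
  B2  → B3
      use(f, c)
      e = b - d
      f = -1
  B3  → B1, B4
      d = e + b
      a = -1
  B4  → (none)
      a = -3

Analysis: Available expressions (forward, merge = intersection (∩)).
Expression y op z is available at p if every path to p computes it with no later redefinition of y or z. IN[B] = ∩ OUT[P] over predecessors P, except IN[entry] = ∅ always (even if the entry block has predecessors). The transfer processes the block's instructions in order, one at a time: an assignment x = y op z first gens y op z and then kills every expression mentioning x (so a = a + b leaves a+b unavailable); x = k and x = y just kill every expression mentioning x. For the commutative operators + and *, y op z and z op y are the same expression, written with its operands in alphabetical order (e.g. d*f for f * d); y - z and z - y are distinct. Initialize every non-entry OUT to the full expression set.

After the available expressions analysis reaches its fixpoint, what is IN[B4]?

Per-block solution:
  B0:  IN={}  OUT={e*e}
  B1:  IN={}  OUT={d*d}
  B2:  IN={d*d}  OUT={b-d, d*d}
  B3:  IN={b-d, d*d}  OUT={b+e}
  B4:  IN={b+e}  OUT={b+e}

Merge at B4: IN[B4] = OUT[B3] = {b+e}

Answer: {b+e}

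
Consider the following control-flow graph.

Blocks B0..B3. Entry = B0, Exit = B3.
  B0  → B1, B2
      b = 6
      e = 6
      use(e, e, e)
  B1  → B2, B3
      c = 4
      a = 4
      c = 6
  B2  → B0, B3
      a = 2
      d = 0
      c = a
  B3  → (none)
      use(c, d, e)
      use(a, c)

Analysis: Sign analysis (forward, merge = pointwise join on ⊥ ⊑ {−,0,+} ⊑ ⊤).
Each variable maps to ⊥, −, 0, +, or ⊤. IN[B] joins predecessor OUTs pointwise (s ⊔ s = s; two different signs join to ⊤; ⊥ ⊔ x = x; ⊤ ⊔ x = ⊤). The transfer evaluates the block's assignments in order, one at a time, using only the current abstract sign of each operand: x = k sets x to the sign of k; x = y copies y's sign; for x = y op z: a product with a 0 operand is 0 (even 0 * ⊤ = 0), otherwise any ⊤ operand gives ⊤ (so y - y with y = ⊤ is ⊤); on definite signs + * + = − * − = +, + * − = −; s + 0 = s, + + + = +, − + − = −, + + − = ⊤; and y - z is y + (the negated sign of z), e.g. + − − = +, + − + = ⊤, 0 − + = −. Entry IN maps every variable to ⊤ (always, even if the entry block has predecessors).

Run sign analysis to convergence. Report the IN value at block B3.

Converged values:
  B0: | IN=(all ⊤) | OUT={b:+, e:+; rest ⊤}
  B1: | IN={b:+, e:+; rest ⊤} | OUT={a:+, b:+, c:+, e:+; rest ⊤}
  B2: | IN={b:+, e:+; rest ⊤} | OUT={a:+, b:+, c:+, d:0, e:+; rest ⊤}
  B3: | IN={a:+, b:+, c:+, e:+; rest ⊤} | OUT={a:+, b:+, c:+, e:+; rest ⊤}

Merge at B3: IN[B3] = OUT[B1] ⊔ OUT[B2] = {a: +, b: +, c: +, d: ⊤, e: +, f: ⊤}

Answer: {a: +, b: +, c: +, d: ⊤, e: +, f: ⊤}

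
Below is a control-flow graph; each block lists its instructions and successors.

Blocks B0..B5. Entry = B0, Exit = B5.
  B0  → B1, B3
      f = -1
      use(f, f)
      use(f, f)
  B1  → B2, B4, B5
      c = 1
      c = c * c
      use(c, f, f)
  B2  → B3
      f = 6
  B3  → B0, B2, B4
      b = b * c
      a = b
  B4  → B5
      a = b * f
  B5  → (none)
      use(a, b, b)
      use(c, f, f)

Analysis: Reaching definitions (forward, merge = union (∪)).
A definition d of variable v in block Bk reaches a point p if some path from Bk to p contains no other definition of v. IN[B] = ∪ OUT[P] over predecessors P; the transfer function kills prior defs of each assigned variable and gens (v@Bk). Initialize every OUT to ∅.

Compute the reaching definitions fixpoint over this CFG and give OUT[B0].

Converged values:
  B0: | IN={a@B3, b@B3, c@B1, f@B0, f@B2} | OUT={a@B3, b@B3, c@B1, f@B0}
  B1: | IN={a@B3, b@B3, c@B1, f@B0} | OUT={a@B3, b@B3, c@B1, f@B0}
  B2: | IN={a@B3, b@B3, c@B1, f@B0, f@B2} | OUT={a@B3, b@B3, c@B1, f@B2}
  B3: | IN={a@B3, b@B3, c@B1, f@B0, f@B2} | OUT={a@B3, b@B3, c@B1, f@B0, f@B2}
  B4: | IN={a@B3, b@B3, c@B1, f@B0, f@B2} | OUT={a@B4, b@B3, c@B1, f@B0, f@B2}
  B5: | IN={a@B3, a@B4, b@B3, c@B1, f@B0, f@B2} | OUT={a@B3, a@B4, b@B3, c@B1, f@B0, f@B2}

Merge at B0 (entry node, so the boundary value {} is joined with the incoming edge(s)): IN[B0] = {} ⊔ OUT[B3] = {a@B3, b@B3, c@B1, f@B0, f@B2}
Applying B0's transfer function to that IN value gives OUT[B0] (row B0 above).

Answer: {a@B3, b@B3, c@B1, f@B0}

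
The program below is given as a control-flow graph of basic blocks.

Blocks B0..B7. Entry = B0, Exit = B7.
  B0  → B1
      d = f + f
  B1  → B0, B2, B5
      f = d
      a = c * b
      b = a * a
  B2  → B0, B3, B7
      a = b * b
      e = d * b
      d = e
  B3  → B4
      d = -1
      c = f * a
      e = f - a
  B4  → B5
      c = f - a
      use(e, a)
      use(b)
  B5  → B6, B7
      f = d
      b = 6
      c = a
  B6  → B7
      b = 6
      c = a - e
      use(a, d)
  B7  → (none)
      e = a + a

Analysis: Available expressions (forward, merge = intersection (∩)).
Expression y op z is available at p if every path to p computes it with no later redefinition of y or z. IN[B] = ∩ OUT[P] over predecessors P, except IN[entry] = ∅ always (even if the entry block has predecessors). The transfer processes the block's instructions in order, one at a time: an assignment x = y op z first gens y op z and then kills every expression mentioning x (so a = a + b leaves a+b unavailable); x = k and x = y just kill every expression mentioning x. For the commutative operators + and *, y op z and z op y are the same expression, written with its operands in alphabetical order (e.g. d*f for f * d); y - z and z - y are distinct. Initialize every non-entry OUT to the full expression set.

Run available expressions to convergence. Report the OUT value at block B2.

Answer: {b*b}

Trace:
Converged values:
  B0: | IN={} | OUT={f+f}
  B1: | IN={f+f} | OUT={a*a}
  B2: | IN={a*a} | OUT={b*b}
  B3: | IN={b*b} | OUT={a*f, b*b, f-a}
  B4: | IN={a*f, b*b, f-a} | OUT={a*f, b*b, f-a}
  B5: | IN={} | OUT={}
  B6: | IN={} | OUT={a-e}
  B7: | IN={} | OUT={a+a}

Merge at B2: IN[B2] = OUT[B1] = {a*a}
Applying B2's transfer function to that IN value gives OUT[B2] (row B2 above).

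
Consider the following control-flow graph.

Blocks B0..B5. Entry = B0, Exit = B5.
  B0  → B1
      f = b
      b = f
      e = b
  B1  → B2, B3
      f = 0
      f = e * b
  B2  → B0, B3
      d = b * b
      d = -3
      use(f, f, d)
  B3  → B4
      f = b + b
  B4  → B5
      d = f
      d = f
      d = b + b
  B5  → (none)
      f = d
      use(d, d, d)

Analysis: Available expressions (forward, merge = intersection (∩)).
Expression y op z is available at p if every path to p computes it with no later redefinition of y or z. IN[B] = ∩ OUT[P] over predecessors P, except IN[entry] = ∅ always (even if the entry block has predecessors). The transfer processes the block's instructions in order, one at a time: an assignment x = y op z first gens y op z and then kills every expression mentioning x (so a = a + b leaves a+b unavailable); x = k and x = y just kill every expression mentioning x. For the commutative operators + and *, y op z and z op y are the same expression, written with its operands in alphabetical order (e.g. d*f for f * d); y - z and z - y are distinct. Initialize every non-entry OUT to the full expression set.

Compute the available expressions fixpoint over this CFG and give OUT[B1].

Fixpoint table:
  B0:  IN={}  OUT={}
  B1:  IN={}  OUT={b*e}
  B2:  IN={b*e}  OUT={b*b, b*e}
  B3:  IN={b*e}  OUT={b*e, b+b}
  B4:  IN={b*e, b+b}  OUT={b*e, b+b}
  B5:  IN={b*e, b+b}  OUT={b*e, b+b}

Merge at B1: IN[B1] = OUT[B0] = {}
Applying B1's transfer function to that IN value gives OUT[B1] (row B1 above).

Answer: {b*e}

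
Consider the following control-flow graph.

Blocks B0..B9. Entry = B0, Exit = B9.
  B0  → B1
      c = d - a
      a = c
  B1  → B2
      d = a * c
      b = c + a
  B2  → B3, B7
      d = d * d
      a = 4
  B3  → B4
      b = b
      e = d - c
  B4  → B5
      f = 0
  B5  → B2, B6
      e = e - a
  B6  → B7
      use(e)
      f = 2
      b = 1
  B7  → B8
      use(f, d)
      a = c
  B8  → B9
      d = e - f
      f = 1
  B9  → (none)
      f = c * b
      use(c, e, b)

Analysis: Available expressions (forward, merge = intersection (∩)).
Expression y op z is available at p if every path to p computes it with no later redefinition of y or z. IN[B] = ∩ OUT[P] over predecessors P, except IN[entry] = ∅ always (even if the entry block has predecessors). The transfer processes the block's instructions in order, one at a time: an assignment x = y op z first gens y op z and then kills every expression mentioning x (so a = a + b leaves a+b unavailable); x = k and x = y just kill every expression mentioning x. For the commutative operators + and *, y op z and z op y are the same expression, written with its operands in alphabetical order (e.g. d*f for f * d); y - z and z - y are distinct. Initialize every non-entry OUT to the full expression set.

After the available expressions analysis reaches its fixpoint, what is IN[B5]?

Answer: {d-c}

Derivation:
Converged values:
  B0:   IN={}   OUT={}
  B1:   IN={}   OUT={a*c, a+c}
  B2:   IN={}   OUT={}
  B3:   IN={}   OUT={d-c}
  B4:   IN={d-c}   OUT={d-c}
  B5:   IN={d-c}   OUT={d-c}
  B6:   IN={d-c}   OUT={d-c}
  B7:   IN={}   OUT={}
  B8:   IN={}   OUT={}
  B9:   IN={}   OUT={b*c}

Merge at B5: IN[B5] = OUT[B4] = {d-c}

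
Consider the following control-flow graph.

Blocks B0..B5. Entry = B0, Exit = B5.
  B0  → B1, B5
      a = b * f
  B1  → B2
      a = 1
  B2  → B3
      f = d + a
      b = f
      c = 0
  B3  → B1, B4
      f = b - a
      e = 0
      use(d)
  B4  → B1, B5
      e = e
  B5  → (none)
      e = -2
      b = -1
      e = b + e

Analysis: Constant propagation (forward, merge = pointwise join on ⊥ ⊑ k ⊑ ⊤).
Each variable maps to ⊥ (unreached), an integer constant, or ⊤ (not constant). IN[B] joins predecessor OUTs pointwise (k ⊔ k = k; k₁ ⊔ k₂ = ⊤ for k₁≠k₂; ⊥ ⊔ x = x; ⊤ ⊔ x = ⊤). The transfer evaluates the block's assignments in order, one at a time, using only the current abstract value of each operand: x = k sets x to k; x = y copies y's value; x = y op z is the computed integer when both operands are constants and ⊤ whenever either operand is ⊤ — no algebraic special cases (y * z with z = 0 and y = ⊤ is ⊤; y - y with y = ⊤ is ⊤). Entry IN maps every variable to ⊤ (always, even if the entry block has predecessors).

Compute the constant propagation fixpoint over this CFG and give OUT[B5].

Answer: {a: ⊤, b: -1, c: ⊤, d: ⊤, e: -3, f: ⊤}

Derivation:
Fixpoint table:
  B0:   IN=(all ⊤)   OUT=(all ⊤)
  B1:   IN=(all ⊤)   OUT={a:1; rest ⊤}
  B2:   IN={a:1; rest ⊤}   OUT={a:1, c:0; rest ⊤}
  B3:   IN={a:1, c:0; rest ⊤}   OUT={a:1, c:0, e:0; rest ⊤}
  B4:   IN={a:1, c:0, e:0; rest ⊤}   OUT={a:1, c:0, e:0; rest ⊤}
  B5:   IN=(all ⊤)   OUT={b:-1, e:-3; rest ⊤}

Merge at B5: IN[B5] = OUT[B0] ⊔ OUT[B4] = {a: ⊤, b: ⊤, c: ⊤, d: ⊤, e: ⊤, f: ⊤}
Applying B5's transfer function to that IN value gives OUT[B5] (row B5 above).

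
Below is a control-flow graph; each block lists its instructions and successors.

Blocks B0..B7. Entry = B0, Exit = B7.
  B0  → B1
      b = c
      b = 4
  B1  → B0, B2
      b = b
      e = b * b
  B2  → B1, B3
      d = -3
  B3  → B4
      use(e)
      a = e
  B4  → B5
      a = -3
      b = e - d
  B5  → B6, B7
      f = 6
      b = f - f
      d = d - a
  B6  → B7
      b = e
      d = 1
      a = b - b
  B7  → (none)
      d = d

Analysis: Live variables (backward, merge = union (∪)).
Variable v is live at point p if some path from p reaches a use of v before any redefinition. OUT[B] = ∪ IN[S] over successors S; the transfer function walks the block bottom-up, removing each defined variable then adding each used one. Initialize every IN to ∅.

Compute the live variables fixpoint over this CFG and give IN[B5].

Fixpoint table:
  B0:  IN={c}  OUT={b, c}
  B1:  IN={b, c}  OUT={b, c, e}
  B2:  IN={b, c, e}  OUT={b, c, d, e}
  B3:  IN={d, e}  OUT={d, e}
  B4:  IN={d, e}  OUT={a, d, e}
  B5:  IN={a, d, e}  OUT={d, e}
  B6:  IN={e}  OUT={d}
  B7:  IN={d}  OUT={}

Merge at B5: OUT[B5] = IN[B6] ⊔ IN[B7] = {d, e}
Applying B5's transfer function to that OUT value gives IN[B5] (row B5 above).

Answer: {a, d, e}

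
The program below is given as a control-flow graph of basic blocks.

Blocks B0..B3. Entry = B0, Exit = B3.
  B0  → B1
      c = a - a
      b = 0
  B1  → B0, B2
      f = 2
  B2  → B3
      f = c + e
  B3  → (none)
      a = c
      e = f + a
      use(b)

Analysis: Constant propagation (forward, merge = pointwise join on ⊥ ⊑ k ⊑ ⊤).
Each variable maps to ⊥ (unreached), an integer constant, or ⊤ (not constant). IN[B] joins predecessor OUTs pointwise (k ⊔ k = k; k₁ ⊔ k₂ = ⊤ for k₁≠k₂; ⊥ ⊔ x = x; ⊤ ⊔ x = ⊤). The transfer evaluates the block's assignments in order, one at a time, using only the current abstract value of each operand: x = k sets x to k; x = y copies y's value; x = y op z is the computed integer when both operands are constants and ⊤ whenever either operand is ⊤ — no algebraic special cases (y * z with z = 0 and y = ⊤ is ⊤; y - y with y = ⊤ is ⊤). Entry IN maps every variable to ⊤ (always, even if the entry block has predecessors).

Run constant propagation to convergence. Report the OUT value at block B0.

Per-block solution:
  B0:   IN=(all ⊤)   OUT={b:0; rest ⊤}
  B1:   IN={b:0; rest ⊤}   OUT={b:0, f:2; rest ⊤}
  B2:   IN={b:0, f:2; rest ⊤}   OUT={b:0; rest ⊤}
  B3:   IN={b:0; rest ⊤}   OUT={b:0; rest ⊤}

Merge at B0 (entry node, so the boundary value (all ⊤) is joined with the incoming edge(s)): IN[B0] = (all ⊤) ⊔ OUT[B1] = {a: ⊤, b: ⊤, c: ⊤, d: ⊤, e: ⊤, f: ⊤}
Applying B0's transfer function to that IN value gives OUT[B0] (row B0 above).

Answer: {a: ⊤, b: 0, c: ⊤, d: ⊤, e: ⊤, f: ⊤}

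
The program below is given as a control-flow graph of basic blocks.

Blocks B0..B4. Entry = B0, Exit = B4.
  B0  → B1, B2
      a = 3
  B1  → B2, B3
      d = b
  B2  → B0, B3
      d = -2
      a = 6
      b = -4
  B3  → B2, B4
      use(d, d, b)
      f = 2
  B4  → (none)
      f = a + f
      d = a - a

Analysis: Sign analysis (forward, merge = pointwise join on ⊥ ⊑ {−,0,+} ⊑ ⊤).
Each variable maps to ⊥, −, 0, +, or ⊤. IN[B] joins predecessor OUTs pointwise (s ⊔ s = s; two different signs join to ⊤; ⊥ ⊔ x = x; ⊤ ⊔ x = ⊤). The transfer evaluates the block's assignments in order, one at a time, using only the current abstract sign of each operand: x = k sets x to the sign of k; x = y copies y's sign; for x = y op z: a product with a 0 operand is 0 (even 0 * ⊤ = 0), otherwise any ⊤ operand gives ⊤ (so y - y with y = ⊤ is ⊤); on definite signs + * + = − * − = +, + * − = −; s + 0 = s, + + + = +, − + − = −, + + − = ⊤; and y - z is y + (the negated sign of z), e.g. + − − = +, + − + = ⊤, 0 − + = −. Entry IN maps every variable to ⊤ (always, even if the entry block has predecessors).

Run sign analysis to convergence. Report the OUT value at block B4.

Per-block solution:
  B0:  IN=(all ⊤)  OUT={a:+; rest ⊤}
  B1:  IN={a:+; rest ⊤}  OUT={a:+; rest ⊤}
  B2:  IN={a:+; rest ⊤}  OUT={a:+, b:-, d:-; rest ⊤}
  B3:  IN={a:+; rest ⊤}  OUT={a:+, f:+; rest ⊤}
  B4:  IN={a:+, f:+; rest ⊤}  OUT={a:+, f:+; rest ⊤}

Merge at B4: IN[B4] = OUT[B3] = {a: +, b: ⊤, c: ⊤, d: ⊤, e: ⊤, f: +}
Applying B4's transfer function to that IN value gives OUT[B4] (row B4 above).

Answer: {a: +, b: ⊤, c: ⊤, d: ⊤, e: ⊤, f: +}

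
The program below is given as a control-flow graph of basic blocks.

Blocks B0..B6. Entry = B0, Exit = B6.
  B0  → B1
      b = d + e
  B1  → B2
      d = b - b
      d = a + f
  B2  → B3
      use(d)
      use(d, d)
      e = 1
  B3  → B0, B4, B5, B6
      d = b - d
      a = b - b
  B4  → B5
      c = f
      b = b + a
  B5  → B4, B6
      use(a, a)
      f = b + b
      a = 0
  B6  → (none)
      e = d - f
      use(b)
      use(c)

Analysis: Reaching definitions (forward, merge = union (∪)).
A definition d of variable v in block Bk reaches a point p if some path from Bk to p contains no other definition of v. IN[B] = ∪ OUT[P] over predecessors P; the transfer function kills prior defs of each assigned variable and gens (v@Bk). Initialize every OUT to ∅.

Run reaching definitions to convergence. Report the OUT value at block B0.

Fixpoint table:
  B0: | IN={a@B3, b@B0, d@B3, e@B2} | OUT={a@B3, b@B0, d@B3, e@B2}
  B1: | IN={a@B3, b@B0, d@B3, e@B2} | OUT={a@B3, b@B0, d@B1, e@B2}
  B2: | IN={a@B3, b@B0, d@B1, e@B2} | OUT={a@B3, b@B0, d@B1, e@B2}
  B3: | IN={a@B3, b@B0, d@B1, e@B2} | OUT={a@B3, b@B0, d@B3, e@B2}
  B4: | IN={a@B3, a@B5, b@B0, b@B4, c@B4, d@B3, e@B2, f@B5} | OUT={a@B3, a@B5, b@B4, c@B4, d@B3, e@B2, f@B5}
  B5: | IN={a@B3, a@B5, b@B0, b@B4, c@B4, d@B3, e@B2, f@B5} | OUT={a@B5, b@B0, b@B4, c@B4, d@B3, e@B2, f@B5}
  B6: | IN={a@B3, a@B5, b@B0, b@B4, c@B4, d@B3, e@B2, f@B5} | OUT={a@B3, a@B5, b@B0, b@B4, c@B4, d@B3, e@B6, f@B5}

Merge at B0 (entry node, so the boundary value {} is joined with the incoming edge(s)): IN[B0] = {} ⊔ OUT[B3] = {a@B3, b@B0, d@B3, e@B2}
Applying B0's transfer function to that IN value gives OUT[B0] (row B0 above).

Answer: {a@B3, b@B0, d@B3, e@B2}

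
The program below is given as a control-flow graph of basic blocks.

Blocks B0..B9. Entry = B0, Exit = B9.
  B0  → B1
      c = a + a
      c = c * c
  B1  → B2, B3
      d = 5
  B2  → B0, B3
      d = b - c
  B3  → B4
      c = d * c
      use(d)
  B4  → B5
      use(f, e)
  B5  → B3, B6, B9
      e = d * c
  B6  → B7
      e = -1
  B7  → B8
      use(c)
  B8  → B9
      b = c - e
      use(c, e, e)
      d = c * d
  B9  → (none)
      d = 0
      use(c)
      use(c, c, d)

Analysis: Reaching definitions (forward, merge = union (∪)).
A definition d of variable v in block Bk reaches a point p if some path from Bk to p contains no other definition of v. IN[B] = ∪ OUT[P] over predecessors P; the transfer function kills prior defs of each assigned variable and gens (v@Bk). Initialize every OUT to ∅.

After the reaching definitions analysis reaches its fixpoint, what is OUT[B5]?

Fixpoint table:
  B0:   IN={c@B0, d@B2}   OUT={c@B0, d@B2}
  B1:   IN={c@B0, d@B2}   OUT={c@B0, d@B1}
  B2:   IN={c@B0, d@B1}   OUT={c@B0, d@B2}
  B3:   IN={c@B0, c@B3, d@B1, d@B2, e@B5}   OUT={c@B3, d@B1, d@B2, e@B5}
  B4:   IN={c@B3, d@B1, d@B2, e@B5}   OUT={c@B3, d@B1, d@B2, e@B5}
  B5:   IN={c@B3, d@B1, d@B2, e@B5}   OUT={c@B3, d@B1, d@B2, e@B5}
  B6:   IN={c@B3, d@B1, d@B2, e@B5}   OUT={c@B3, d@B1, d@B2, e@B6}
  B7:   IN={c@B3, d@B1, d@B2, e@B6}   OUT={c@B3, d@B1, d@B2, e@B6}
  B8:   IN={c@B3, d@B1, d@B2, e@B6}   OUT={b@B8, c@B3, d@B8, e@B6}
  B9:   IN={b@B8, c@B3, d@B1, d@B2, d@B8, e@B5, e@B6}   OUT={b@B8, c@B3, d@B9, e@B5, e@B6}

Merge at B5: IN[B5] = OUT[B4] = {c@B3, d@B1, d@B2, e@B5}
Applying B5's transfer function to that IN value gives OUT[B5] (row B5 above).

Answer: {c@B3, d@B1, d@B2, e@B5}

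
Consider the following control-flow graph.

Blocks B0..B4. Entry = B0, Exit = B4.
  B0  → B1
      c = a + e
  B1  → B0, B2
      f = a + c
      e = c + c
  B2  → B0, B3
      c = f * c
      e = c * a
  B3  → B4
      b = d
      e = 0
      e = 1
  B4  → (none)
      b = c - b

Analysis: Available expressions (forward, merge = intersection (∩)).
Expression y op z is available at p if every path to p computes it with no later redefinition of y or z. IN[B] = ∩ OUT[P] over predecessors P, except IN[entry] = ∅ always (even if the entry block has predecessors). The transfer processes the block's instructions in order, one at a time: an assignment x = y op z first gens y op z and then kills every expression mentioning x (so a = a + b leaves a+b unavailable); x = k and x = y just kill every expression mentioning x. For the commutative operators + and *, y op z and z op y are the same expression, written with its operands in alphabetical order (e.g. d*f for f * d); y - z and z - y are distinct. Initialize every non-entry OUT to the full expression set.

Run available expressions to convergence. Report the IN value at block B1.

Answer: {a+e}

Working:
Converged values:
  B0:   IN={}   OUT={a+e}
  B1:   IN={a+e}   OUT={a+c, c+c}
  B2:   IN={a+c, c+c}   OUT={a*c}
  B3:   IN={a*c}   OUT={a*c}
  B4:   IN={a*c}   OUT={a*c}

Merge at B1: IN[B1] = OUT[B0] = {a+e}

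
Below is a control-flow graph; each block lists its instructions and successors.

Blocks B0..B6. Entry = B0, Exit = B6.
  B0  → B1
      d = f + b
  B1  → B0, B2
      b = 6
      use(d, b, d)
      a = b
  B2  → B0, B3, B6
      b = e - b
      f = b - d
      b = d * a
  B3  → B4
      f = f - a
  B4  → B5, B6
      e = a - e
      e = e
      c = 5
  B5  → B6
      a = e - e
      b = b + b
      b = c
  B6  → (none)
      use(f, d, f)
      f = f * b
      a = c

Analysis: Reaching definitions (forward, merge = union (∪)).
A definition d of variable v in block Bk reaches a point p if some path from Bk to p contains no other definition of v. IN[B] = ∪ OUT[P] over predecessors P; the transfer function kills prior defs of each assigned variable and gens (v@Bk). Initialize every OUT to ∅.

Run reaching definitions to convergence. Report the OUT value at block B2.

Answer: {a@B1, b@B2, d@B0, f@B2}

Working:
Converged values:
  B0:   IN={a@B1, b@B1, b@B2, d@B0, f@B2}   OUT={a@B1, b@B1, b@B2, d@B0, f@B2}
  B1:   IN={a@B1, b@B1, b@B2, d@B0, f@B2}   OUT={a@B1, b@B1, d@B0, f@B2}
  B2:   IN={a@B1, b@B1, d@B0, f@B2}   OUT={a@B1, b@B2, d@B0, f@B2}
  B3:   IN={a@B1, b@B2, d@B0, f@B2}   OUT={a@B1, b@B2, d@B0, f@B3}
  B4:   IN={a@B1, b@B2, d@B0, f@B3}   OUT={a@B1, b@B2, c@B4, d@B0, e@B4, f@B3}
  B5:   IN={a@B1, b@B2, c@B4, d@B0, e@B4, f@B3}   OUT={a@B5, b@B5, c@B4, d@B0, e@B4, f@B3}
  B6:   IN={a@B1, a@B5, b@B2, b@B5, c@B4, d@B0, e@B4, f@B2, f@B3}   OUT={a@B6, b@B2, b@B5, c@B4, d@B0, e@B4, f@B6}

Merge at B2: IN[B2] = OUT[B1] = {a@B1, b@B1, d@B0, f@B2}
Applying B2's transfer function to that IN value gives OUT[B2] (row B2 above).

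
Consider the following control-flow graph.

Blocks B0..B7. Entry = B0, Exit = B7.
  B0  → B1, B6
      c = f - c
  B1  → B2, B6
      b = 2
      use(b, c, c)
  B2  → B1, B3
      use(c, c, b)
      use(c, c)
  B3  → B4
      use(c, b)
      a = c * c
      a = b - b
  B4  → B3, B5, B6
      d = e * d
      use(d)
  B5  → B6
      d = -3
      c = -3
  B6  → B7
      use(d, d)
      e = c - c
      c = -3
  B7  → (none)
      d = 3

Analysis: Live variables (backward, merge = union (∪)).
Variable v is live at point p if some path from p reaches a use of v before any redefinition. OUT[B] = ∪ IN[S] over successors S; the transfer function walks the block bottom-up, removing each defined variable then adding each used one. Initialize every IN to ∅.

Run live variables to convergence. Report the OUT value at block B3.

Answer: {b, c, d, e}

Working:
Per-block solution:
  B0:   IN={c, d, e, f}   OUT={c, d, e}
  B1:   IN={c, d, e}   OUT={b, c, d, e}
  B2:   IN={b, c, d, e}   OUT={b, c, d, e}
  B3:   IN={b, c, d, e}   OUT={b, c, d, e}
  B4:   IN={b, c, d, e}   OUT={b, c, d, e}
  B5:   IN={}   OUT={c, d}
  B6:   IN={c, d}   OUT={}
  B7:   IN={}   OUT={}

Merge at B3: OUT[B3] = IN[B4] = {b, c, d, e}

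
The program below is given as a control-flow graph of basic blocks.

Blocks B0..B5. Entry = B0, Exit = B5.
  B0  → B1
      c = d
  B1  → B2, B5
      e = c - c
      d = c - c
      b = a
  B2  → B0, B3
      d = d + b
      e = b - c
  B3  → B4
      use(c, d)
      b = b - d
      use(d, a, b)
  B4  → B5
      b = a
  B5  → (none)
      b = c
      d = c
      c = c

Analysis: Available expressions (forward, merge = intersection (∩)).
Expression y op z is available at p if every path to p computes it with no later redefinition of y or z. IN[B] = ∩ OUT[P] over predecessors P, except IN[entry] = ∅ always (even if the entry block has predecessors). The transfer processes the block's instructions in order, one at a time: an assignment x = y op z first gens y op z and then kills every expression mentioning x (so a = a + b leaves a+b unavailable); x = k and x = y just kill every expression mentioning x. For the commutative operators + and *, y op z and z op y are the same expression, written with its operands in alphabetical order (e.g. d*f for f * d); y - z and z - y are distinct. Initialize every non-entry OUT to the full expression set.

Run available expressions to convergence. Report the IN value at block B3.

Per-block solution:
  B0:   IN={}   OUT={}
  B1:   IN={}   OUT={c-c}
  B2:   IN={c-c}   OUT={b-c, c-c}
  B3:   IN={b-c, c-c}   OUT={c-c}
  B4:   IN={c-c}   OUT={c-c}
  B5:   IN={c-c}   OUT={}

Merge at B3: IN[B3] = OUT[B2] = {b-c, c-c}

Answer: {b-c, c-c}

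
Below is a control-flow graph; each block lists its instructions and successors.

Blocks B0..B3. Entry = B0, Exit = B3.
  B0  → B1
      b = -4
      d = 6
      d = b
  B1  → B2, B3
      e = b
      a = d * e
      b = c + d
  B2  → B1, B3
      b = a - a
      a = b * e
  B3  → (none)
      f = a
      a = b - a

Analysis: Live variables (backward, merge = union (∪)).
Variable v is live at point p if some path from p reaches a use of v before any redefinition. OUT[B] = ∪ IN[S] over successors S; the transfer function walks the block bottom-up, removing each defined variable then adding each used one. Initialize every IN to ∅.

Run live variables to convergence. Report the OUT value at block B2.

Answer: {a, b, c, d}

Derivation:
Fixpoint table:
  B0:  IN={c}  OUT={b, c, d}
  B1:  IN={b, c, d}  OUT={a, b, c, d, e}
  B2:  IN={a, c, d, e}  OUT={a, b, c, d}
  B3:  IN={a, b}  OUT={}

Merge at B2: OUT[B2] = IN[B1] ⊔ IN[B3] = {a, b, c, d}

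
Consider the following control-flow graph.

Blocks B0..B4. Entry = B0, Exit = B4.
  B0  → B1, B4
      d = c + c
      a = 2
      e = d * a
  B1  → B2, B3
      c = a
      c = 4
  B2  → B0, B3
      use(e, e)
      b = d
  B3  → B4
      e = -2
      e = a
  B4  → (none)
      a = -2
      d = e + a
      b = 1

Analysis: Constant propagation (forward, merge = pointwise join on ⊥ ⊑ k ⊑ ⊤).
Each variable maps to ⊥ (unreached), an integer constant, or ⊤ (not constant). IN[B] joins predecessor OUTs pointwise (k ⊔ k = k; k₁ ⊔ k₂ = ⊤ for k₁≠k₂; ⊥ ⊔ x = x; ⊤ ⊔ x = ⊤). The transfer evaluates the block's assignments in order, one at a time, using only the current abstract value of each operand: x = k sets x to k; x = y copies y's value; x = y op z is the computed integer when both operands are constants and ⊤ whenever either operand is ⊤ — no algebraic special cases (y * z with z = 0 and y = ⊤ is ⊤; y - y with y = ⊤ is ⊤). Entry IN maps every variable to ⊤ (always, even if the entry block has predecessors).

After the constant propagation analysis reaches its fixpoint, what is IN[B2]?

Converged values:
  B0:   IN=(all ⊤)   OUT={a:2; rest ⊤}
  B1:   IN={a:2; rest ⊤}   OUT={a:2, c:4; rest ⊤}
  B2:   IN={a:2, c:4; rest ⊤}   OUT={a:2, c:4; rest ⊤}
  B3:   IN={a:2, c:4; rest ⊤}   OUT={a:2, c:4, e:2; rest ⊤}
  B4:   IN={a:2; rest ⊤}   OUT={a:-2, b:1; rest ⊤}

Merge at B2: IN[B2] = OUT[B1] = {a: 2, b: ⊤, c: 4, d: ⊤, e: ⊤, f: ⊤}

Answer: {a: 2, b: ⊤, c: 4, d: ⊤, e: ⊤, f: ⊤}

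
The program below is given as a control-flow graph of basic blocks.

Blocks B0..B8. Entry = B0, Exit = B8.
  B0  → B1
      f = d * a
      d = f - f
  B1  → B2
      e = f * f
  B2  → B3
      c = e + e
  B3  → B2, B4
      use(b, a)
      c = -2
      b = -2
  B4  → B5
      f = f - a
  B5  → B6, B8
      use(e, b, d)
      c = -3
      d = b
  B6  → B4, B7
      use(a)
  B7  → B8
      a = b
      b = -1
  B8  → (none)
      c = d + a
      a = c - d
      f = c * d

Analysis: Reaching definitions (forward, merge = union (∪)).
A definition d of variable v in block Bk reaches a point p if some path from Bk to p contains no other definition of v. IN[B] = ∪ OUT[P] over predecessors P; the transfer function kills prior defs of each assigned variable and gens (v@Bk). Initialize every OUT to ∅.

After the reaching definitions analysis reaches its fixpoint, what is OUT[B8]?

Fixpoint table:
  B0:   IN={}   OUT={d@B0, f@B0}
  B1:   IN={d@B0, f@B0}   OUT={d@B0, e@B1, f@B0}
  B2:   IN={b@B3, c@B3, d@B0, e@B1, f@B0}   OUT={b@B3, c@B2, d@B0, e@B1, f@B0}
  B3:   IN={b@B3, c@B2, d@B0, e@B1, f@B0}   OUT={b@B3, c@B3, d@B0, e@B1, f@B0}
  B4:   IN={b@B3, c@B3, c@B5, d@B0, d@B5, e@B1, f@B0, f@B4}   OUT={b@B3, c@B3, c@B5, d@B0, d@B5, e@B1, f@B4}
  B5:   IN={b@B3, c@B3, c@B5, d@B0, d@B5, e@B1, f@B4}   OUT={b@B3, c@B5, d@B5, e@B1, f@B4}
  B6:   IN={b@B3, c@B5, d@B5, e@B1, f@B4}   OUT={b@B3, c@B5, d@B5, e@B1, f@B4}
  B7:   IN={b@B3, c@B5, d@B5, e@B1, f@B4}   OUT={a@B7, b@B7, c@B5, d@B5, e@B1, f@B4}
  B8:   IN={a@B7, b@B3, b@B7, c@B5, d@B5, e@B1, f@B4}   OUT={a@B8, b@B3, b@B7, c@B8, d@B5, e@B1, f@B8}

Merge at B8: IN[B8] = OUT[B5] ⊔ OUT[B7] = {a@B7, b@B3, b@B7, c@B5, d@B5, e@B1, f@B4}
Applying B8's transfer function to that IN value gives OUT[B8] (row B8 above).

Answer: {a@B8, b@B3, b@B7, c@B8, d@B5, e@B1, f@B8}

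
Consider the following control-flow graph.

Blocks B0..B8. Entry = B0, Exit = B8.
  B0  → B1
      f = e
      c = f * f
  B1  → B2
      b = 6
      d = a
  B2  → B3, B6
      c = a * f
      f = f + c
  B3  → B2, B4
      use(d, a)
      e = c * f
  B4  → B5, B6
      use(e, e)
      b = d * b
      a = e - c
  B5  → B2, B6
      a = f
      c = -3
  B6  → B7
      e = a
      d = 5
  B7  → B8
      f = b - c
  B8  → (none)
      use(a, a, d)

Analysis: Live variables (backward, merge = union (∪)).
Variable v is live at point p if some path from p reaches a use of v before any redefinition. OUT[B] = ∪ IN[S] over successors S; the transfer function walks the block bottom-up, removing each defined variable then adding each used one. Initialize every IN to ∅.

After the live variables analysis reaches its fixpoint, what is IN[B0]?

Converged values:
  B0:  IN={a, e}  OUT={a, f}
  B1:  IN={a, f}  OUT={a, b, d, f}
  B2:  IN={a, b, d, f}  OUT={a, b, c, d, f}
  B3:  IN={a, b, c, d, f}  OUT={a, b, c, d, e, f}
  B4:  IN={b, c, d, e, f}  OUT={a, b, c, d, f}
  B5:  IN={b, d, f}  OUT={a, b, c, d, f}
  B6:  IN={a, b, c}  OUT={a, b, c, d}
  B7:  IN={a, b, c, d}  OUT={a, d}
  B8:  IN={a, d}  OUT={}

Merge at B0: OUT[B0] = IN[B1] = {a, f}
Applying B0's transfer function to that OUT value gives IN[B0] (row B0 above).

Answer: {a, e}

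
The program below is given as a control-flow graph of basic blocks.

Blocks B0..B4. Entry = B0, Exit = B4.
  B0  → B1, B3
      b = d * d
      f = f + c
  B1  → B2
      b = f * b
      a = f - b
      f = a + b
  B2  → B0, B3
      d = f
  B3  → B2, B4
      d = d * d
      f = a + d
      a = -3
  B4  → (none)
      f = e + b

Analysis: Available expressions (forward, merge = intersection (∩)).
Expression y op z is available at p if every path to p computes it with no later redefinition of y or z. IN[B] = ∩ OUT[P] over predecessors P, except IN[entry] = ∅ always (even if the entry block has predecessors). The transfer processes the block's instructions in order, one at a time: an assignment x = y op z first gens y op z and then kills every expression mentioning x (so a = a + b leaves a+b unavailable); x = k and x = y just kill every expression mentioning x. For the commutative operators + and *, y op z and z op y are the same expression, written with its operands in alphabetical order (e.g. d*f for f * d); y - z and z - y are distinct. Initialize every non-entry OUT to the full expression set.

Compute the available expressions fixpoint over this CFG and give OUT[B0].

Per-block solution:
  B0: | IN={} | OUT={d*d}
  B1: | IN={d*d} | OUT={a+b, d*d}
  B2: | IN={} | OUT={}
  B3: | IN={} | OUT={}
  B4: | IN={} | OUT={b+e}

Merge at B0 (entry node, so the boundary value {} is joined with the incoming edge(s)): IN[B0] = {} ∩ OUT[B2] = {}
Applying B0's transfer function to that IN value gives OUT[B0] (row B0 above).

Answer: {d*d}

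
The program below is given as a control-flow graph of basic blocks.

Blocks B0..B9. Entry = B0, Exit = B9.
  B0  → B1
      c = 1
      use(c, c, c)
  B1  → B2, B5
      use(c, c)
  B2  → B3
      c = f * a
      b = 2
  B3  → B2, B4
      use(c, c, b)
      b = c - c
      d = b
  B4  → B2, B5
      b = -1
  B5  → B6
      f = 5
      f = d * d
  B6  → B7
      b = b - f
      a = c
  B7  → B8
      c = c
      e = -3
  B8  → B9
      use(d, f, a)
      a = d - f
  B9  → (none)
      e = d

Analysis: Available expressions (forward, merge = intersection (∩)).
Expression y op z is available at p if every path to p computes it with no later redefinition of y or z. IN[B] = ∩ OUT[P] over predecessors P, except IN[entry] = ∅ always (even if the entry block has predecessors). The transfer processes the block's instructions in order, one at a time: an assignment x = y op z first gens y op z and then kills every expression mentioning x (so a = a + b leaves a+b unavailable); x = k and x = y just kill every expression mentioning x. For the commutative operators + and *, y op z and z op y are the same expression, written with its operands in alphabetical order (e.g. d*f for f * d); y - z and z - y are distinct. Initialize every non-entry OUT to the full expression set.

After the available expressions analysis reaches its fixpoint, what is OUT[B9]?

Per-block solution:
  B0: | IN={} | OUT={}
  B1: | IN={} | OUT={}
  B2: | IN={} | OUT={a*f}
  B3: | IN={a*f} | OUT={a*f, c-c}
  B4: | IN={a*f, c-c} | OUT={a*f, c-c}
  B5: | IN={} | OUT={d*d}
  B6: | IN={d*d} | OUT={d*d}
  B7: | IN={d*d} | OUT={d*d}
  B8: | IN={d*d} | OUT={d*d, d-f}
  B9: | IN={d*d, d-f} | OUT={d*d, d-f}

Merge at B9: IN[B9] = OUT[B8] = {d*d, d-f}
Applying B9's transfer function to that IN value gives OUT[B9] (row B9 above).

Answer: {d*d, d-f}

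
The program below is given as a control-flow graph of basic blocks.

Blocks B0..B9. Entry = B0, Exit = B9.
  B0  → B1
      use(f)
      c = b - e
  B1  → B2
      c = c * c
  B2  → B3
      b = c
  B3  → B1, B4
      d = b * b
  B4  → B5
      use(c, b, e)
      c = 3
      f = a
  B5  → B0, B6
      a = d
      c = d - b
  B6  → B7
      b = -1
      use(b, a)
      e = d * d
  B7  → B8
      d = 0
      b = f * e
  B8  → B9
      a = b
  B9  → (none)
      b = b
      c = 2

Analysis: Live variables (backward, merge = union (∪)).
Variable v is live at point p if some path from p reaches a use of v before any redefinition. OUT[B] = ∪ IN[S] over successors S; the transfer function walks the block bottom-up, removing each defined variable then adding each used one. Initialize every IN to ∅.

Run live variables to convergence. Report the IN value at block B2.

Answer: {a, c, e}

Derivation:
Converged values:
  B0:   IN={a, b, e, f}   OUT={a, c, e}
  B1:   IN={a, c, e}   OUT={a, c, e}
  B2:   IN={a, c, e}   OUT={a, b, c, e}
  B3:   IN={a, b, c, e}   OUT={a, b, c, d, e}
  B4:   IN={a, b, c, d, e}   OUT={b, d, e, f}
  B5:   IN={b, d, e, f}   OUT={a, b, d, e, f}
  B6:   IN={a, d, f}   OUT={e, f}
  B7:   IN={e, f}   OUT={b}
  B8:   IN={b}   OUT={b}
  B9:   IN={b}   OUT={}

Merge at B2: OUT[B2] = IN[B3] = {a, b, c, e}
Applying B2's transfer function to that OUT value gives IN[B2] (row B2 above).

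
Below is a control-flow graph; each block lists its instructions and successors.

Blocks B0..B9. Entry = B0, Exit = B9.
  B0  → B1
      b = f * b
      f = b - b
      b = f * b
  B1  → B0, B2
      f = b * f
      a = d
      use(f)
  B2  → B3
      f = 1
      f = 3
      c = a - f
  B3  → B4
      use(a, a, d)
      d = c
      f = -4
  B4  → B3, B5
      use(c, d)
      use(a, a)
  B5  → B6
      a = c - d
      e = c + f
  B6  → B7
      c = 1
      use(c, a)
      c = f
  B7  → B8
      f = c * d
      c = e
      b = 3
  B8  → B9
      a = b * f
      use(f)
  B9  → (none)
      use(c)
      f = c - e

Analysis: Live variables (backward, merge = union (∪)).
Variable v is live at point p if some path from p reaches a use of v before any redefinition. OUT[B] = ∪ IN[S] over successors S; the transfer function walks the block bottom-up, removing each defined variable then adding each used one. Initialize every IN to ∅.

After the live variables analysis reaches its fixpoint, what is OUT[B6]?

Fixpoint table:
  B0: | IN={b, d, f} | OUT={b, d, f}
  B1: | IN={b, d, f} | OUT={a, b, d, f}
  B2: | IN={a, d} | OUT={a, c, d}
  B3: | IN={a, c, d} | OUT={a, c, d, f}
  B4: | IN={a, c, d, f} | OUT={a, c, d, f}
  B5: | IN={c, d, f} | OUT={a, d, e, f}
  B6: | IN={a, d, e, f} | OUT={c, d, e}
  B7: | IN={c, d, e} | OUT={b, c, e, f}
  B8: | IN={b, c, e, f} | OUT={c, e}
  B9: | IN={c, e} | OUT={}

Merge at B6: OUT[B6] = IN[B7] = {c, d, e}

Answer: {c, d, e}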